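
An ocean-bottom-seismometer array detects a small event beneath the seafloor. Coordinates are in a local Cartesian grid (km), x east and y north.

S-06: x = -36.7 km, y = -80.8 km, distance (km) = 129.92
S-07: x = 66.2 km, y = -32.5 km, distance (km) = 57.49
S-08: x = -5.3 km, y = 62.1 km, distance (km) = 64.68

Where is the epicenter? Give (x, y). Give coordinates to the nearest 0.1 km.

Circle about each station: (x + 36.7)² + (y + 80.8)² = 129.92²; (x − 66.2)² + (y + 32.5)² = 57.49²; (x + 5.3)² + (y − 62.1)² = 64.68².
Subtracting the S-06 equation from the S-07 and S-08 equations removes the quadratic terms:
205.8 x + 96.6 y = 11137.27
62.8 x + 285.8 y = 8704.67
Solving the 2×2 system: x ≈ 44.4, y ≈ 20.7 km.
Check against S-06 (with the unrounded x, y): √((x + 36.7)²+(y + 80.8)²) = 129.92 ≈ 129.92 km. ✓

(44.4, 20.7)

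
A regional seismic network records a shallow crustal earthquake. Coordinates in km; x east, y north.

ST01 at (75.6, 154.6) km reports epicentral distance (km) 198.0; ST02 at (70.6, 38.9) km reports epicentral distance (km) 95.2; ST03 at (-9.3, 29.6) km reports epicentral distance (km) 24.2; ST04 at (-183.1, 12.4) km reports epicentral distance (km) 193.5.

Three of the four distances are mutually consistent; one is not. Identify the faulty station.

Solve using three stations at a time. Using ST01, ST02, ST04 (subtract circle equations pairwise → linear system) gives (x, y) ≈ (5.6, -30.6).
Distances from that point to each station vs reported:
  ST01: calculated 198.0 vs reported 198.0 → residual 0.0 km
  ST02: calculated 95.2 vs reported 95.2 → residual 0.0 km
  ST03: calculated 62.0 vs reported 24.2 → residual 37.8 km
  ST04: calculated 193.5 vs reported 193.5 → residual 0.0 km
ST01, ST02, ST04 are mutually consistent (residuals ≈ 0); ST03 is off by 37.8 km.

ST03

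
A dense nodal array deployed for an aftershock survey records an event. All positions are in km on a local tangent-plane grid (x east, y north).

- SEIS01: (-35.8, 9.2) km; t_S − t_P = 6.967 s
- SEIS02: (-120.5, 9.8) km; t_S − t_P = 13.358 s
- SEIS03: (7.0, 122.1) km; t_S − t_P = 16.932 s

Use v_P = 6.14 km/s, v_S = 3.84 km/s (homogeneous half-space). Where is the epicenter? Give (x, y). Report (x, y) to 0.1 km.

2.0 km east, -51.4 km north

Distance from S−P lag: d = Δt · v_P v_S / (v_P − v_S) = Δt · (6.14·3.84)/(6.14−3.84) ≈ 10.2511·Δt.
So d_SEIS01 = 71.42, d_SEIS02 = 136.93, d_SEIS03 = 173.57 km.
Circle about each station: (x + 35.8)² + (y − 9.2)² = 71.42²; (x + 120.5)² + (y − 9.8)² = 136.93²; (x − 7.0)² + (y − 122.1)² = 173.57².
Subtracting pairs of circle equations eliminates x²+y² and gives linear equations (the radical axes):
-169.4 x + 1.2 y = -399.00
85.6 x + 225.8 y = -11434.60
Solving the 2×2 system: x ≈ 2.0, y ≈ -51.4 km.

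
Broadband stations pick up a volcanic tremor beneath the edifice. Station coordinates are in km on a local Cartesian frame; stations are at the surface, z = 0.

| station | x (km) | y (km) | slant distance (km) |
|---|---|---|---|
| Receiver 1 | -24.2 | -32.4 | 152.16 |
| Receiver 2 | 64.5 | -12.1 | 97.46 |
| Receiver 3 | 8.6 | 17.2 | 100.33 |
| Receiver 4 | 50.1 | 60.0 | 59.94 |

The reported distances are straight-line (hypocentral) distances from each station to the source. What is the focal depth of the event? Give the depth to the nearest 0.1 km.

Each station gives a sphere (x−x_i)² + (y−y_i)² + z² = d_i² (stations at z=0).
Subtracting the Receiver 1 sphere from Receiver 2 and Receiver 3: z² cancels, leaving linear equations in x and y:
177.4 x + 40.6 y = 16325.47
65.6 x + 99.2 y = 11820.96
Solving: x ≈ 76.302, y ≈ 68.705 km (keep extra digits for the depth step; rounded: 76.3, 68.7).
Then from the Receiver 1 sphere: z² = 152.16² − (x + 24.2)² − (y + 32.4)² with x = 76.302, y = 68.705, so z ≈ 53.196 ≈ 53.2 km.
Check against Receiver 4 (with the unrounded solution): distance 59.93 ≈ 59.94 km. ✓

depth ≈ 53.2 km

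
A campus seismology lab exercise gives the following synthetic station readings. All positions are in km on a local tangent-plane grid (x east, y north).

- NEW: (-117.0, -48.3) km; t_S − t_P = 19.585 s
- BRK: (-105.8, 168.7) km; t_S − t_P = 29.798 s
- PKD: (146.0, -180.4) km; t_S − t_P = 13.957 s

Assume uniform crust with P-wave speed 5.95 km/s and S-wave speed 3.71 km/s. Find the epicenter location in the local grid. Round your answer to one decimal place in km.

75.5 km east, -62.3 km north

Distance from S−P lag: d = Δt · v_P v_S / (v_P − v_S) = Δt · (5.95·3.71)/(5.95−3.71) ≈ 9.8547·Δt.
So d_NEW = 193.00, d_BRK = 293.65, d_PKD = 137.54 km.
Circle about each station: (x + 117.0)² + (y + 48.3)² = 193.00²; (x + 105.8)² + (y − 168.7)² = 293.65²; (x − 146.0)² + (y + 180.4)² = 137.54².
Subtracting pairs of circle equations eliminates x²+y² and gives linear equations (the radical axes):
22.4 x + 434.0 y = -25349.88
526.0 x − 264.2 y = 56170.02
Solving the 2×2 system: x ≈ 75.5, y ≈ -62.3 km.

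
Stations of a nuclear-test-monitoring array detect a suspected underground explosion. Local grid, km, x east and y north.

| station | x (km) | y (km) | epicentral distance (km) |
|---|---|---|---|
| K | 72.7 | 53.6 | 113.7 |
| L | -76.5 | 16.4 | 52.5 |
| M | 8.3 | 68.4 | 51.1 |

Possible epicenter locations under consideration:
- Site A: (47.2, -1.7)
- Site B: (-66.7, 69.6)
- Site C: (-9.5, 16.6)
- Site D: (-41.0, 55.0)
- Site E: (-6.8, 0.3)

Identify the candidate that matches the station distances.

For each candidate, compare |candidate − station| to the reported distance:
Site A: residuals K 52.8, L 72.5, M 29.1 → max 72.5 km
Site B: residuals K 26.6, L 1.6, M 23.9 → max 26.6 km
Site C: residuals K 23.6, L 14.5, M 3.7 → max 23.6 km
Site D: residuals K 0.0, L 0.1, M 0.0 → max 0.1 km
Site E: residuals K 18.0, L 19.0, M 18.7 → max 19.0 km
Only Site D has all residuals ≈ 0.

Site D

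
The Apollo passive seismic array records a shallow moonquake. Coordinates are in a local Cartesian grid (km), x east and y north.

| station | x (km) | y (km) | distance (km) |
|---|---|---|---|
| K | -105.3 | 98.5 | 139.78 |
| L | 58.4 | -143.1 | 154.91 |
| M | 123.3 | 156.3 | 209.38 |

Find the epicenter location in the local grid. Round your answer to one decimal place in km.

-10.8 km east, -4.5 km north

Circle about each station: (x + 105.3)² + (y − 98.5)² = 139.78²; (x − 58.4)² + (y + 143.1)² = 154.91²; (x − 123.3)² + (y − 156.3)² = 209.38².
Subtracting the K equation from the L and M equations removes the quadratic terms:
327.4 x − 483.2 y = -1360.83
457.2 x + 115.6 y = -5459.30
Solving the 2×2 system: x ≈ -10.8, y ≈ -4.5 km.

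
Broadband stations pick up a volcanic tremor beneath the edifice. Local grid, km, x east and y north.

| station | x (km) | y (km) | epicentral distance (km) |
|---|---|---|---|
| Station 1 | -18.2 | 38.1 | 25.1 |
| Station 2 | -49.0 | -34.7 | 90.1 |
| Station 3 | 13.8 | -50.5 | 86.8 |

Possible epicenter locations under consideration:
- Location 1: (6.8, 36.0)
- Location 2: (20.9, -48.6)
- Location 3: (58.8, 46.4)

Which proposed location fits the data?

For each candidate, compare |candidate − station| to the reported distance:
Location 1: residuals Station 1 0.0, Station 2 0.0, Station 3 0.0 → max 0.0 km
Location 2: residuals Station 1 70.0, Station 2 18.8, Station 3 79.5 → max 79.5 km
Location 3: residuals Station 1 52.3, Station 2 44.8, Station 3 20.0 → max 52.3 km
Only Location 1 has all residuals ≈ 0.

Location 1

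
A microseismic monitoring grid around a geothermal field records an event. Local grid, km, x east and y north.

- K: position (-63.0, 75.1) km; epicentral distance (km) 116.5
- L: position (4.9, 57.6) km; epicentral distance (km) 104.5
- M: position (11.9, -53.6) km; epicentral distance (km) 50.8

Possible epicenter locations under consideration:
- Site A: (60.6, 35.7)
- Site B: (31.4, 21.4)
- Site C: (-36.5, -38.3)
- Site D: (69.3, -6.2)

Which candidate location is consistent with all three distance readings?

For each candidate, compare |candidate − station| to the reported distance:
Site A: residuals K 13.2, L 44.6, M 50.9 → max 50.9 km
Site B: residuals K 7.9, L 59.6, M 26.7 → max 59.6 km
Site C: residuals K 0.0, L 0.0, M 0.0 → max 0.0 km
Site D: residuals K 38.8, L 13.8, M 23.6 → max 38.8 km
Only Site C has all residuals ≈ 0.

Site C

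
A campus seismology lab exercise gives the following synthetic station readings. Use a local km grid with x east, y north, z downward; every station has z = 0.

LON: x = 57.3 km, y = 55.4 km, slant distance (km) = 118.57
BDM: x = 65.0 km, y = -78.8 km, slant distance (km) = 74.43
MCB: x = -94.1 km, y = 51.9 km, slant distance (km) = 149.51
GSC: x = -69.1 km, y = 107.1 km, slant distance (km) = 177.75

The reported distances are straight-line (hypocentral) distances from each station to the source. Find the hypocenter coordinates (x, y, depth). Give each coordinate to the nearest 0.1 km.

x ≈ 11.3 km, y ≈ -46.3 km, depth ≈ 40.0 km

Each station gives a sphere (x−x_i)² + (y−y_i)² + z² = d_i² (stations at z=0).
Subtracting the LON sphere from BDM and MCB: z² cancels, leaving linear equations in x and y:
15.4 x − 268.4 y = 12601.01
-302.8 x − 7.0 y = -3098.43
Solving: x ≈ 11.303, y ≈ -46.300 km (keep extra digits for the depth step; rounded: 11.3, -46.3).
Then from the LON sphere: z² = 118.57² − (x − 57.3)² − (y − 55.4)² with x = 11.303, y = -46.300, so z ≈ 40.003 ≈ 40.0 km.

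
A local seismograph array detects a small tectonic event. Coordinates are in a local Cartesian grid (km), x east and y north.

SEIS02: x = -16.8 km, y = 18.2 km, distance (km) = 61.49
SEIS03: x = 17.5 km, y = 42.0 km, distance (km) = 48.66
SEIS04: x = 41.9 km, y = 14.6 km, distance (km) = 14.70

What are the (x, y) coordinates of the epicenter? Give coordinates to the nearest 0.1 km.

x ≈ 41.9 km, y ≈ -0.1 km

Circle about each station: (x + 16.8)² + (y − 18.2)² = 61.49²; (x − 17.5)² + (y − 42.0)² = 48.66²; (x − 41.9)² + (y − 14.6)² = 14.70².
Subtracting pairs of circle equations eliminates x²+y² and gives linear equations (the radical axes):
68.6 x + 47.6 y = 2869.99
117.4 x − 7.2 y = 4920.22
Solving the 2×2 system: x ≈ 41.9, y ≈ -0.1 km.
Check against SEIS02 (with the unrounded x, y): √((x + 16.8)²+(y − 18.2)²) = 61.49 ≈ 61.49 km. ✓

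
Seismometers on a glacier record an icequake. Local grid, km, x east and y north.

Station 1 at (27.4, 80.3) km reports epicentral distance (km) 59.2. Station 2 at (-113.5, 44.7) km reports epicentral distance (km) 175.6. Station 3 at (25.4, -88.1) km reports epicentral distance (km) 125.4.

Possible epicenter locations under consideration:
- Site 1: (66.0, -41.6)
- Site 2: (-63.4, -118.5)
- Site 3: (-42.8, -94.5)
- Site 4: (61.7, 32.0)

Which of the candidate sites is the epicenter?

For each candidate, compare |candidate − station| to the reported distance:
Site 1: residuals Station 1 68.7, Station 2 23.6, Station 3 63.7 → max 68.7 km
Site 2: residuals Station 1 159.4, Station 2 4.9, Station 3 31.5 → max 159.4 km
Site 3: residuals Station 1 129.2, Station 2 19.5, Station 3 56.9 → max 129.2 km
Site 4: residuals Station 1 0.0, Station 2 0.1, Station 3 0.1 → max 0.1 km
Only Site 4 has all residuals ≈ 0.

Site 4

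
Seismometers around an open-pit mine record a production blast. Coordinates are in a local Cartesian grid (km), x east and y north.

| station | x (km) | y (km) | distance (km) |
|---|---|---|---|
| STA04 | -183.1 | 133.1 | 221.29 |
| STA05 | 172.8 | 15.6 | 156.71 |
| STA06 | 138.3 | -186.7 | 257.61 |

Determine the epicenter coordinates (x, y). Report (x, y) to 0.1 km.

(18.2, 41.2)

Circle about each station: (x + 183.1)² + (y − 133.1)² = 221.29²; (x − 172.8)² + (y − 15.6)² = 156.71²; (x − 138.3)² + (y + 186.7)² = 257.61².
Subtracting pairs of circle equations eliminates x²+y² and gives linear equations (the radical axes):
711.8 x − 235.0 y = 3273.22
642.8 x − 639.6 y = -14651.09
Solving the 2×2 system: x ≈ 18.2, y ≈ 41.2 km.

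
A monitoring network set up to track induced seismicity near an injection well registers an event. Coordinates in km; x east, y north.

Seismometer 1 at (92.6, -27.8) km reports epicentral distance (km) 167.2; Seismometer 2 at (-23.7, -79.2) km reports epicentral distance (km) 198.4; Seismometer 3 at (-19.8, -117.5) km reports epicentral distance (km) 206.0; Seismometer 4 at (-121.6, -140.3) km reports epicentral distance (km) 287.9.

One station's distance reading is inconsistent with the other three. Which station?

Solve using three stations at a time. Using Seismometer 1, Seismometer 2, Seismometer 4 (subtract circle equations pairwise → linear system) gives (x, y) ≈ (8.2, 116.9).
Distances from that point to each station vs reported:
  Seismometer 1: calculated 167.5 vs reported 167.2 → residual 0.3 km
  Seismometer 2: calculated 198.7 vs reported 198.4 → residual 0.3 km
  Seismometer 3: calculated 236.1 vs reported 206.0 → residual 30.1 km
  Seismometer 4: calculated 288.1 vs reported 287.9 → residual 0.2 km
Seismometer 1, Seismometer 2, Seismometer 4 are mutually consistent (residuals ≈ 0); Seismometer 3 is off by 30.1 km.

Seismometer 3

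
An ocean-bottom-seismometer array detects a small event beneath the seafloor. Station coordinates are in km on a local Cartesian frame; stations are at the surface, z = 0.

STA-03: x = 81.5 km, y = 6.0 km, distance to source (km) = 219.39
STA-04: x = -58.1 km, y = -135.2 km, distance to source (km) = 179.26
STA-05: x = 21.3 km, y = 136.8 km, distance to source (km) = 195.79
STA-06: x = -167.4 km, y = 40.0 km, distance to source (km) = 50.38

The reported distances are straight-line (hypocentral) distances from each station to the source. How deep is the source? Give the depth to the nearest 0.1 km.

34.3 km

Each station gives a sphere (x−x_i)² + (y−y_i)² + z² = d_i² (stations at z=0).
Subtracting the STA-03 sphere from STA-04 and STA-05: z² cancels, leaving linear equations in x and y:
-279.2 x − 282.4 y = 30974.22
-120.4 x + 261.6 y = 22287.93
Solving: x ≈ -134.501, y ≈ 23.295 km (keep extra digits for the depth step; rounded: -134.5, 23.3).
Then from the STA-03 sphere: z² = 219.39² − (x − 81.5)² − (y − 6.0)² with x = -134.501, y = 23.295, so z ≈ 34.299 ≈ 34.3 km.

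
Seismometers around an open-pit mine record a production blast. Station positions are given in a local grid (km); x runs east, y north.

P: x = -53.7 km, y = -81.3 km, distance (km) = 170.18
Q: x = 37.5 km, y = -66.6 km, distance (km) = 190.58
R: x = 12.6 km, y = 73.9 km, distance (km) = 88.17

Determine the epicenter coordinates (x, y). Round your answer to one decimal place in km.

Circle about each station: (x + 53.7)² + (y + 81.3)² = 170.18²; (x − 37.5)² + (y + 66.6)² = 190.58²; (x − 12.6)² + (y − 73.9)² = 88.17².
Subtracting pairs of circle equations eliminates x²+y² and gives linear equations (the radical axes):
182.4 x + 29.4 y = -11011.07
132.6 x + 310.4 y = 17313.87
Solving the 2×2 system: x ≈ -74.5, y ≈ 87.6 km.

(-74.5, 87.6)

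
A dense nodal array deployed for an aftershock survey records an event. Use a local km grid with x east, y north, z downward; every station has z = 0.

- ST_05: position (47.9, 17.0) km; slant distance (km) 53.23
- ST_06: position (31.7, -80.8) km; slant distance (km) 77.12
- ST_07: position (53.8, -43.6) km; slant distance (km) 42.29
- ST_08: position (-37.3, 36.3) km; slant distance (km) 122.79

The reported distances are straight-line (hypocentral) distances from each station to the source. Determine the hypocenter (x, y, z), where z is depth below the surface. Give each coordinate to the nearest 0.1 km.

Each station gives a sphere (x−x_i)² + (y−y_i)² + z² = d_i² (stations at z=0).
Subtracting the ST_05 sphere from ST_06 and ST_07: z² cancels, leaving linear equations in x and y:
-32.4 x − 195.6 y = 1836.06
11.8 x − 121.2 y = 3256.98
Solving: x ≈ 66.486, y ≈ -20.400 km (keep extra digits for the depth step; rounded: 66.5, -20.4).
Then from the ST_05 sphere: z² = 53.23² − (x − 47.9)² − (y − 17.0)² with x = 66.486, y = -20.400, so z ≈ 33.004 ≈ 33.0 km.

(66.5, -20.4, 33.0)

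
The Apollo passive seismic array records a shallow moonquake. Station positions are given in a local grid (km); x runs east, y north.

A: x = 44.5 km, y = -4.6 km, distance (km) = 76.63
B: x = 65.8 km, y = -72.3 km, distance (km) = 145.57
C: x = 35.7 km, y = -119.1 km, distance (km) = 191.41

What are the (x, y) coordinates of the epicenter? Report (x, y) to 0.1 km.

Circle about each station: (x − 44.5)² + (y + 4.6)² = 76.63²; (x − 65.8)² + (y + 72.3)² = 145.57²; (x − 35.7)² + (y + 119.1)² = 191.41².
Subtracting the A equation from the B and C equations removes the quadratic terms:
42.6 x − 135.4 y = -7762.95
-17.6 x − 229.0 y = -17307.74
Solving the 2×2 system: x ≈ 46.6, y ≈ 72.0 km.

46.6 km east, 72.0 km north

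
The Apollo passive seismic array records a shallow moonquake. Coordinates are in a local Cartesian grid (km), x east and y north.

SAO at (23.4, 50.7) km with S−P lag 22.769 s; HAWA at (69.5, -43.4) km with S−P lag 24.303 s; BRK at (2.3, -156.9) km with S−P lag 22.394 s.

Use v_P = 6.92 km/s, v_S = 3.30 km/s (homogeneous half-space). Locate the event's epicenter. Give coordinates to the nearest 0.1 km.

-83.8 km east, -44.9 km north

Distance from S−P lag: d = Δt · v_P v_S / (v_P − v_S) = Δt · (6.92·3.30)/(6.92−3.30) ≈ 6.3083·Δt.
So d_SAO = 143.63, d_HAWA = 153.31, d_BRK = 141.27 km.
Circle about each station: (x − 23.4)² + (y − 50.7)² = 143.63²; (x − 69.5)² + (y + 43.4)² = 153.31²; (x − 2.3)² + (y + 156.9)² = 141.27².
Subtracting pairs of circle equations eliminates x²+y² and gives linear equations (the radical axes):
92.2 x − 188.2 y = 721.38
-42.2 x − 415.2 y = 22177.21
Solving the 2×2 system: x ≈ -83.8, y ≈ -44.9 km.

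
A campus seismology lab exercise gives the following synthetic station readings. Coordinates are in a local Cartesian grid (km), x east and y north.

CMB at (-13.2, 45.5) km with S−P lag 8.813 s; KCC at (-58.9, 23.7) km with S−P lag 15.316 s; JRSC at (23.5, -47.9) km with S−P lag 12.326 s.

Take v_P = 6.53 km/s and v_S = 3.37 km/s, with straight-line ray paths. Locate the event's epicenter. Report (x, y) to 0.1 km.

x ≈ 47.2 km, y ≈ 34.6 km

Distance from S−P lag: d = Δt · v_P v_S / (v_P − v_S) = Δt · (6.53·3.37)/(6.53−3.37) ≈ 6.9640·Δt.
So d_CMB = 61.37, d_KCC = 106.66, d_JRSC = 85.84 km.
Circle about each station: (x + 13.2)² + (y − 45.5)² = 61.37²; (x + 58.9)² + (y − 23.7)² = 106.66²; (x − 23.5)² + (y + 47.9)² = 85.84².
Subtracting the CMB equation from the KCC and JRSC equations removes the quadratic terms:
-91.4 x − 43.6 y = -5823.67
73.4 x − 186.8 y = -3000.06
Solving the 2×2 system: x ≈ 47.2, y ≈ 34.6 km.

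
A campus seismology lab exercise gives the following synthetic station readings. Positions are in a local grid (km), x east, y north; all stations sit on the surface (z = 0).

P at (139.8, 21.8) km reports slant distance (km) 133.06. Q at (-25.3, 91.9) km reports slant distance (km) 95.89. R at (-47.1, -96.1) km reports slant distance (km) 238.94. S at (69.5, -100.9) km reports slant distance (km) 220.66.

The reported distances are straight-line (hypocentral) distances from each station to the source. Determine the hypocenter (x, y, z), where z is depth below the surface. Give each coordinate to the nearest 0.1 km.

x ≈ 56.0 km, y ≈ 114.6 km, depth ≈ 45.5 km

Each station gives a sphere (x−x_i)² + (y−y_i)² + z² = d_i² (stations at z=0).
Subtracting the P sphere from Q and R: z² cancels, leaving linear equations in x and y:
-330.2 x + 140.2 y = -2423.51
-373.8 x − 235.8 y = -47953.02
Solving: x ≈ 55.996, y ≈ 114.596 km (keep extra digits for the depth step; rounded: 56.0, 114.6).
Then from the P sphere: z² = 133.06² − (x − 139.8)² − (y − 21.8)² with x = 55.996, y = 114.596, so z ≈ 45.506 ≈ 45.5 km.
Check against S (with the unrounded solution): distance 220.66 ≈ 220.66 km. ✓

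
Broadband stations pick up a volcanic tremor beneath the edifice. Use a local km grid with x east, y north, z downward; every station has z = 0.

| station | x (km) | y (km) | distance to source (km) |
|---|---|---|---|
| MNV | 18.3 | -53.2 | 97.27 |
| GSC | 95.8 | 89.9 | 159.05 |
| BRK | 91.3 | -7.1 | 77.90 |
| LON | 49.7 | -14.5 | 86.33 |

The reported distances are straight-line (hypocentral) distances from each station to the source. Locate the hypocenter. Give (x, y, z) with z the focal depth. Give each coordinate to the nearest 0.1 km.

x ≈ 95.5 km, y ≈ -57.8 km, depth ≈ 59.0 km

Each station gives a sphere (x−x_i)² + (y−y_i)² + z² = d_i² (stations at z=0).
Subtracting the MNV sphere from GSC and BRK: z² cancels, leaving linear equations in x and y:
155.0 x + 286.2 y = -1740.93
146.0 x + 92.2 y = 8614.01
Solving: x ≈ 95.505, y ≈ -57.807 km (keep extra digits for the depth step; rounded: 95.5, -57.8).
Then from the MNV sphere: z² = 97.27² − (x − 18.3)² − (y + 53.2)² with x = 95.505, y = -57.807, so z ≈ 58.988 ≈ 59.0 km.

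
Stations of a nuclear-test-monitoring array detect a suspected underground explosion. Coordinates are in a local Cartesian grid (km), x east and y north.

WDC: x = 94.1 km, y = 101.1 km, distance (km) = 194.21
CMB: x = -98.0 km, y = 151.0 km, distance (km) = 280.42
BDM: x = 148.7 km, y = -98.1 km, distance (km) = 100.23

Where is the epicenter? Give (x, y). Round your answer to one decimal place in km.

(49.0, -87.8)

Circle about each station: (x − 94.1)² + (y − 101.1)² = 194.21²; (x + 98.0)² + (y − 151.0)² = 280.42²; (x − 148.7)² + (y + 98.1)² = 100.23².
Subtracting the WDC equation from the CMB and BDM equations removes the quadratic terms:
-384.2 x + 99.8 y = -27588.87
109.2 x − 398.4 y = 40330.75
Solving the 2×2 system: x ≈ 49.0, y ≈ -87.8 km.
Check against WDC (with the unrounded x, y): √((x − 94.1)²+(y − 101.1)²) = 194.21 ≈ 194.21 km. ✓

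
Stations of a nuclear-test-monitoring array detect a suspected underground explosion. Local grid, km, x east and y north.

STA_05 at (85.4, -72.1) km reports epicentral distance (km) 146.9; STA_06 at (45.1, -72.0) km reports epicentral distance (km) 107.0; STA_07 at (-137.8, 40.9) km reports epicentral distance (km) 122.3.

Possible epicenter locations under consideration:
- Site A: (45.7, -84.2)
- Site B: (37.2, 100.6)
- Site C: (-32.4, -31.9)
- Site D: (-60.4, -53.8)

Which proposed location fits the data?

Site D

For each candidate, compare |candidate − station| to the reported distance:
Site A: residuals STA_05 105.4, STA_06 94.8, STA_07 99.8 → max 105.4 km
Site B: residuals STA_05 32.4, STA_06 65.8, STA_07 62.6 → max 65.8 km
Site C: residuals STA_05 22.4, STA_06 19.7, STA_07 5.8 → max 22.4 km
Site D: residuals STA_05 0.0, STA_06 0.1, STA_07 0.0 → max 0.1 km
Only Site D has all residuals ≈ 0.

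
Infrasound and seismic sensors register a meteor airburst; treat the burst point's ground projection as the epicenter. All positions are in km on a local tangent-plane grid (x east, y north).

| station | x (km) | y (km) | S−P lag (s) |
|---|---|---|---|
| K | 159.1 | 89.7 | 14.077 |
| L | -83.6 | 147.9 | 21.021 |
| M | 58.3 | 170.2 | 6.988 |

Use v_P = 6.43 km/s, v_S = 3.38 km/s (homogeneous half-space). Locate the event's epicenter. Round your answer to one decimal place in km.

Distance from S−P lag: d = Δt · v_P v_S / (v_P − v_S) = Δt · (6.43·3.38)/(6.43−3.38) ≈ 7.1257·Δt.
So d_K = 100.31, d_L = 149.79, d_M = 49.79 km.
Circle about each station: (x − 159.1)² + (y − 89.7)² = 100.31²; (x + 83.6)² + (y − 147.9)² = 149.79²; (x − 58.3)² + (y − 170.2)² = 49.79².
Subtracting the K equation from the L and M equations removes the quadratic terms:
-485.4 x + 116.4 y = -16870.48
-201.6 x + 161.0 y = 6591.08
Solving the 2×2 system: x ≈ 63.7, y ≈ 120.7 km.
Check against K (with the unrounded x, y): √((x − 159.1)²+(y − 89.7)²) = 100.31 ≈ 100.31 km. ✓

(63.7, 120.7)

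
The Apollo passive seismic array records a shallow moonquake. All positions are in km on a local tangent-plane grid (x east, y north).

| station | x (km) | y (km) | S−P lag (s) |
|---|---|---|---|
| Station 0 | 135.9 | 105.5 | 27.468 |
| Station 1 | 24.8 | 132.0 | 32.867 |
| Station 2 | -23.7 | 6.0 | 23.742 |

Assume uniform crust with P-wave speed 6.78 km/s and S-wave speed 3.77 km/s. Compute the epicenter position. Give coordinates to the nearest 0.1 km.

(127.3, -127.6)

Distance from S−P lag: d = Δt · v_P v_S / (v_P − v_S) = Δt · (6.78·3.77)/(6.78−3.77) ≈ 8.4919·Δt.
So d_Station 0 = 233.26, d_Station 1 = 279.10, d_Station 2 = 201.61 km.
Circle about each station: (x − 135.9)² + (y − 105.5)² = 233.26²; (x − 24.8)² + (y − 132.0)² = 279.10²; (x + 23.7)² + (y − 6.0)² = 201.61².
Subtracting the Station 0 equation from the Station 1 and Station 2 equations removes the quadratic terms:
-222.2 x + 53.0 y = -35046.60
-319.2 x − 199.0 y = -15237.73
Solving the 2×2 system: x ≈ 127.3, y ≈ -127.6 km.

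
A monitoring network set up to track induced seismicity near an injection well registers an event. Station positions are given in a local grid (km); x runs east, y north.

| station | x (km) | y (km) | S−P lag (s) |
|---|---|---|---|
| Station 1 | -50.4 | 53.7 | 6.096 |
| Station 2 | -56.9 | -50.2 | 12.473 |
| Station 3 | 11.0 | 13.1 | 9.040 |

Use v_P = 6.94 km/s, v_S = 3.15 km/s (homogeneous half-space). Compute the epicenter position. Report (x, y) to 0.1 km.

(-40.7, 19.9)

Distance from S−P lag: d = Δt · v_P v_S / (v_P − v_S) = Δt · (6.94·3.15)/(6.94−3.15) ≈ 5.7681·Δt.
So d_Station 1 = 35.16, d_Station 2 = 71.95, d_Station 3 = 52.14 km.
Circle about each station: (x + 50.4)² + (y − 53.7)² = 35.16²; (x + 56.9)² + (y + 50.2)² = 71.95²; (x − 11.0)² + (y − 13.1)² = 52.14².
Subtracting pairs of circle equations eliminates x²+y² and gives linear equations (the radical axes):
-13.0 x − 207.8 y = -3606.78
122.8 x − 81.2 y = -6613.59
Solving the 2×2 system: x ≈ -40.7, y ≈ 19.9 km.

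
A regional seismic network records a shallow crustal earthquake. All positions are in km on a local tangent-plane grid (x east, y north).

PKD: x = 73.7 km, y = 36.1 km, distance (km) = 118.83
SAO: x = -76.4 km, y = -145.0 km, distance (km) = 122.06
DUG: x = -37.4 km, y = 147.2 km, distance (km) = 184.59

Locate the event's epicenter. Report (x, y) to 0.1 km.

Circle about each station: (x − 73.7)² + (y − 36.1)² = 118.83²; (x + 76.4)² + (y + 145.0)² = 122.06²; (x + 37.4)² + (y − 147.2)² = 184.59².
Subtracting the PKD equation from the SAO and DUG equations removes the quadratic terms:
-300.2 x − 362.2 y = 19348.99
-222.2 x + 222.2 y = -3621.20
Solving the 2×2 system: x ≈ -20.3, y ≈ -36.6 km.
Check against PKD (with the unrounded x, y): √((x − 73.7)²+(y − 36.1)²) = 118.83 ≈ 118.83 km. ✓

x ≈ -20.3 km, y ≈ -36.6 km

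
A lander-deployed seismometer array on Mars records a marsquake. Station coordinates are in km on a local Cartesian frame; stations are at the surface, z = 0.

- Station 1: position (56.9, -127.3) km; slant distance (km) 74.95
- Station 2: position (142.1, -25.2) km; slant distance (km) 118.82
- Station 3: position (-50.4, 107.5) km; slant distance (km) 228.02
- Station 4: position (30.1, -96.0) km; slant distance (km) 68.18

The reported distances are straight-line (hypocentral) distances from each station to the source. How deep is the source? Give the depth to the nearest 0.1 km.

Each station gives a sphere (x−x_i)² + (y−y_i)² + z² = d_i² (stations at z=0).
Subtracting the Station 1 sphere from Station 2 and Station 3: z² cancels, leaving linear equations in x and y:
170.4 x + 204.2 y = -7116.14
-214.6 x + 469.6 y = -51722.11
Solving: x ≈ 58.300, y ≈ -83.499 km (keep extra digits for the depth step; rounded: 58.3, -83.5).
Then from the Station 1 sphere: z² = 74.95² − (x − 56.9)² − (y + 127.3)² with x = 58.300, y = -83.499, so z ≈ 60.803 ≈ 60.8 km.

60.8 km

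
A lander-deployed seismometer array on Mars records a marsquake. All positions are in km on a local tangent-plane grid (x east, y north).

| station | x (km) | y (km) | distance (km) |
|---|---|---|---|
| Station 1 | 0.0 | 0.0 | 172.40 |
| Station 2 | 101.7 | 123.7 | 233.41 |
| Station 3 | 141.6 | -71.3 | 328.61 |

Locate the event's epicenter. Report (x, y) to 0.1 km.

(-131.4, 111.6)

Circle about each station: x² + y² = 172.40²; (x − 101.7)² + (y − 123.7)² = 233.41²; (x − 141.6)² + (y + 71.3)² = 328.61².
Subtracting pairs of circle equations eliminates x²+y² and gives linear equations (the radical axes):
203.4 x + 247.4 y = 886.11
283.2 x − 142.6 y = -53128.52
Solving the 2×2 system: x ≈ -131.4, y ≈ 111.6 km.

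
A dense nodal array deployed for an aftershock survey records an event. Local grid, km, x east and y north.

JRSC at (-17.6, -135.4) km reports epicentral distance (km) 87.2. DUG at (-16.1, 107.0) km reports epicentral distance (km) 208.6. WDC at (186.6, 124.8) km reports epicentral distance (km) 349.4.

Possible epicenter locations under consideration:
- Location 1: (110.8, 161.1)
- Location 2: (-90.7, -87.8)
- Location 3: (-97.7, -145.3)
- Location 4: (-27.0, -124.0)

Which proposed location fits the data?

Location 2

For each candidate, compare |candidate − station| to the reported distance:
Location 1: residuals JRSC 235.9, DUG 70.6, WDC 265.4 → max 265.4 km
Location 2: residuals JRSC 0.0, DUG 0.0, WDC 0.0 → max 0.0 km
Location 3: residuals JRSC 6.5, DUG 56.6, WDC 42.7 → max 56.6 km
Location 4: residuals JRSC 72.4, DUG 22.7, WDC 21.5 → max 72.4 km
Only Location 2 has all residuals ≈ 0.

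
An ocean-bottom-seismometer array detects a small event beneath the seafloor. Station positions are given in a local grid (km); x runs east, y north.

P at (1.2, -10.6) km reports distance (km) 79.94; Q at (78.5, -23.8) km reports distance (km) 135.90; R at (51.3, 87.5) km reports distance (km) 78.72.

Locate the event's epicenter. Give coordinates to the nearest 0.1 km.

-24.2 km east, 65.2 km north

Circle about each station: (x − 1.2)² + (y + 10.6)² = 79.94²; (x − 78.5)² + (y + 23.8)² = 135.90²; (x − 51.3)² + (y − 87.5)² = 78.72².
Subtracting the P equation from the Q and R equations removes the quadratic terms:
154.6 x − 26.4 y = -5463.52
100.2 x + 196.2 y = 10367.71
Solving the 2×2 system: x ≈ -24.2, y ≈ 65.2 km.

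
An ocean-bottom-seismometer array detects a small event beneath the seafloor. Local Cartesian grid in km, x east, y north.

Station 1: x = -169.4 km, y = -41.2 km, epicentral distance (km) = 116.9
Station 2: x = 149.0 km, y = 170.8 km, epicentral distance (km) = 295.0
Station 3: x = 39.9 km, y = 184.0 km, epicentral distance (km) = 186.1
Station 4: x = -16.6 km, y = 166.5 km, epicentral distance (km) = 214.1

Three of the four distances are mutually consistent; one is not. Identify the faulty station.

Solve using three stations at a time. Using Station 1, Station 2, Station 4 (subtract circle equations pairwise → linear system) gives (x, y) ≈ (-52.6, -44.5).
Distances from that point to each station vs reported:
  Station 1: calculated 116.8 vs reported 116.9 → residual 0.1 km
  Station 2: calculated 295.0 vs reported 295.0 → residual 0.0 km
  Station 3: calculated 246.5 vs reported 186.1 → residual 60.4 km
  Station 4: calculated 214.1 vs reported 214.1 → residual 0.0 km
Station 1, Station 2, Station 4 are mutually consistent (residuals ≈ 0); Station 3 is off by 60.4 km.

Station 3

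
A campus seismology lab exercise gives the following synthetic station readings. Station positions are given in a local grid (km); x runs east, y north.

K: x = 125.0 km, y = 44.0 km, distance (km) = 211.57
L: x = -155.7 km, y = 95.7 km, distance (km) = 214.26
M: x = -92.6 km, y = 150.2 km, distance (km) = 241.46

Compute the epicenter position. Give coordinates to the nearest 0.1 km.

Circle about each station: (x − 125.0)² + (y − 44.0)² = 211.57²; (x + 155.7)² + (y − 95.7)² = 214.26²; (x + 92.6)² + (y − 150.2)² = 241.46².
Subtracting pairs of circle equations eliminates x²+y² and gives linear equations (the radical axes):
-561.4 x + 103.4 y = 14694.50
-435.2 x + 212.4 y = 32.73
Solving the 2×2 system: x ≈ -42.0, y ≈ -85.9 km.

-42.0 km east, -85.9 km north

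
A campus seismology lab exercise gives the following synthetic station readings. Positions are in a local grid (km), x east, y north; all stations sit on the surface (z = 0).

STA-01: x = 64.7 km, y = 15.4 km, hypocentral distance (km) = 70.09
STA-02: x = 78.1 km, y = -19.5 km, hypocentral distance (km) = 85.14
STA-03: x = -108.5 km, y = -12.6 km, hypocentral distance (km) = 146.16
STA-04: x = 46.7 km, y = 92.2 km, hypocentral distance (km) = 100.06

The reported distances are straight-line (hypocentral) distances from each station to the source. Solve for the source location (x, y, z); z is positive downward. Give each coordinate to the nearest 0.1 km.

Each station gives a sphere (x−x_i)² + (y−y_i)² + z² = d_i² (stations at z=0).
Subtracting the STA-01 sphere from STA-02 and STA-03: z² cancels, leaving linear equations in x and y:
26.8 x − 69.8 y = -279.60
-346.4 x − 56.0 y = -8942.38
Solving: x ≈ 23.697, y ≈ 13.104 km (keep extra digits for the depth step; rounded: 23.7, 13.1).
Then from the STA-01 sphere: z² = 70.09² − (x − 64.7)² − (y − 15.4)² with x = 23.697, y = 13.104, so z ≈ 56.799 ≈ 56.8 km.

x ≈ 23.7 km, y ≈ 13.1 km, depth ≈ 56.8 km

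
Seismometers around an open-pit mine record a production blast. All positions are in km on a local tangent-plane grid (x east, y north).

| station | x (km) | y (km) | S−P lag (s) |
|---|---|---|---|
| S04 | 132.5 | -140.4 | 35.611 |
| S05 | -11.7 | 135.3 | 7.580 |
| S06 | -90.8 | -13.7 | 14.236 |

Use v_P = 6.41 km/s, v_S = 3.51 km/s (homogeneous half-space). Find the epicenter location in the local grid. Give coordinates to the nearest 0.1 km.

(-33.3, 80.6)

Distance from S−P lag: d = Δt · v_P v_S / (v_P − v_S) = Δt · (6.41·3.51)/(6.41−3.51) ≈ 7.7583·Δt.
So d_S04 = 276.28, d_S05 = 58.81, d_S06 = 110.45 km.
Circle about each station: (x − 132.5)² + (y + 140.4)² = 276.28²; (x + 11.7)² + (y − 135.3)² = 58.81²; (x + 90.8)² + (y + 13.7)² = 110.45².
Subtracting the S04 equation from the S05 and S06 equations removes the quadratic terms:
-288.4 x + 551.4 y = 54046.59
-446.6 x + 253.4 y = 35295.36
Solving the 2×2 system: x ≈ -33.3, y ≈ 80.6 km.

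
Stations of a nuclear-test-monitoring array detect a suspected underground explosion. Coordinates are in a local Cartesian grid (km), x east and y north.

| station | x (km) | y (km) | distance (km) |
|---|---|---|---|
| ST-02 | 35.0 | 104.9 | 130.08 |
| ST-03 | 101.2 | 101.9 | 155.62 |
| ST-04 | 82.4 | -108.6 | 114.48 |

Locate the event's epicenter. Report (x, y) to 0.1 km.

7.3 km east, -22.2 km north

Circle about each station: (x − 35.0)² + (y − 104.9)² = 130.08²; (x − 101.2)² + (y − 101.9)² = 155.62²; (x − 82.4)² + (y + 108.6)² = 114.48².
Subtracting pairs of circle equations eliminates x²+y² and gives linear equations (the radical axes):
132.4 x − 6.0 y = 1099.26
94.8 x − 427.0 y = 10169.85
Solving the 2×2 system: x ≈ 7.3, y ≈ -22.2 km.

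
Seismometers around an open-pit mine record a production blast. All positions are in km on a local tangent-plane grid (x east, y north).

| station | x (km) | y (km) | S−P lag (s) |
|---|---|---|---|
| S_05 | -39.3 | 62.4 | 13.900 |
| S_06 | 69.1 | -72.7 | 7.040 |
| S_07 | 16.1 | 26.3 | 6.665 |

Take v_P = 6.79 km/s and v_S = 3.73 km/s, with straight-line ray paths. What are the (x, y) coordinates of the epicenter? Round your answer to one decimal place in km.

34.8 km east, -25.6 km north

Distance from S−P lag: d = Δt · v_P v_S / (v_P − v_S) = Δt · (6.79·3.73)/(6.79−3.73) ≈ 8.2767·Δt.
So d_S_05 = 115.05, d_S_06 = 58.27, d_S_07 = 55.16 km.
Circle about each station: (x + 39.3)² + (y − 62.4)² = 115.05²; (x − 69.1)² + (y + 72.7)² = 58.27²; (x − 16.1)² + (y − 26.3)² = 55.16².
Subtracting the S_05 equation from the S_06 and S_07 equations removes the quadratic terms:
216.8 x − 270.2 y = 14462.96
110.8 x − 72.2 y = 5706.53
Solving the 2×2 system: x ≈ 34.8, y ≈ -25.6 km.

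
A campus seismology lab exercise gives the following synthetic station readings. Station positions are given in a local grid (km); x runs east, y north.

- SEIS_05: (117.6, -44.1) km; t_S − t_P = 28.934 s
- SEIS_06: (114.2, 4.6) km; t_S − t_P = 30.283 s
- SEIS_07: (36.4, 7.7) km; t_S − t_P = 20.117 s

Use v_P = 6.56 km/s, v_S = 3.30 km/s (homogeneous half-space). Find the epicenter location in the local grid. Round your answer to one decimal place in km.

Distance from S−P lag: d = Δt · v_P v_S / (v_P − v_S) = Δt · (6.56·3.30)/(6.56−3.30) ≈ 6.6405·Δt.
So d_SEIS_05 = 192.14, d_SEIS_06 = 201.09, d_SEIS_07 = 133.59 km.
Circle about each station: (x − 117.6)² + (y + 44.1)² = 192.14²; (x − 114.2)² + (y − 4.6)² = 201.09²; (x − 36.4)² + (y − 7.7)² = 133.59².
Subtracting the SEIS_05 equation from the SEIS_06 and SEIS_07 equations removes the quadratic terms:
-6.8 x + 97.4 y = -6231.18
-162.4 x + 103.6 y = 4681.17
Solving the 2×2 system: x ≈ -72.9, y ≈ -69.1 km.

-72.9 km east, -69.1 km north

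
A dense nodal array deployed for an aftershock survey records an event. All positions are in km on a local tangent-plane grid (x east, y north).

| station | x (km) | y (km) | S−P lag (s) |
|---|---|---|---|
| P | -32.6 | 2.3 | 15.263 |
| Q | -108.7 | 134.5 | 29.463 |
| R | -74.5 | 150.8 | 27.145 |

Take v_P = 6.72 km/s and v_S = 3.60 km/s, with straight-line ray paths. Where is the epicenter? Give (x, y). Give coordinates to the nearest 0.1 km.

Distance from S−P lag: d = Δt · v_P v_S / (v_P − v_S) = Δt · (6.72·3.60)/(6.72−3.60) ≈ 7.7538·Δt.
So d_P = 118.35, d_Q = 228.45, d_R = 210.48 km.
Circle about each station: (x + 32.6)² + (y − 2.3)² = 118.35²; (x + 108.7)² + (y − 134.5)² = 228.45²; (x + 74.5)² + (y − 150.8)² = 210.48².
Subtracting pairs of circle equations eliminates x²+y² and gives linear equations (the radical axes):
-152.2 x + 264.4 y = -9344.79
-83.8 x + 297.0 y = -3072.27
Solving the 2×2 system: x ≈ 85.2, y ≈ 13.7 km.

85.2 km east, 13.7 km north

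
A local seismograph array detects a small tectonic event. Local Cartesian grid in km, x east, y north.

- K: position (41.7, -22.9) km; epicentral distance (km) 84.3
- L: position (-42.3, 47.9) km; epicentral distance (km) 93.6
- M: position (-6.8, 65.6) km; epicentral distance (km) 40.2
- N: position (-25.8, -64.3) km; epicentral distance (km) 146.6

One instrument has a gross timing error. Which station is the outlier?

M

Solve using three stations at a time. Using K, L, N (subtract circle equations pairwise → linear system) gives (x, y) ≈ (50.4, 60.9).
Distances from that point to each station vs reported:
  K: calculated 84.3 vs reported 84.3 → residual 0.0 km
  L: calculated 93.6 vs reported 93.6 → residual 0.0 km
  M: calculated 57.4 vs reported 40.2 → residual 17.2 km
  N: calculated 146.6 vs reported 146.6 → residual 0.0 km
K, L, N are mutually consistent (residuals ≈ 0); M is off by 17.2 km.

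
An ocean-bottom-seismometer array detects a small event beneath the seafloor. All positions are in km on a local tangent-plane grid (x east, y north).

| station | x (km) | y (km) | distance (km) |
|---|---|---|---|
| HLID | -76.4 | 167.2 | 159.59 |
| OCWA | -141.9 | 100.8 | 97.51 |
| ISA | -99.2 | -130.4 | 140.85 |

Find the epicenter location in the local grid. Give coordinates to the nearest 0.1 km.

(-105.6, 10.3)

Circle about each station: (x + 76.4)² + (y − 167.2)² = 159.59²; (x + 141.9)² + (y − 100.8)² = 97.51²; (x + 99.2)² + (y + 130.4)² = 140.85².
Subtracting the HLID equation from the OCWA and ISA equations removes the quadratic terms:
-131.0 x − 132.8 y = 12464.22
-45.6 x − 595.2 y = -1317.75
Solving the 2×2 system: x ≈ -105.6, y ≈ 10.3 km.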